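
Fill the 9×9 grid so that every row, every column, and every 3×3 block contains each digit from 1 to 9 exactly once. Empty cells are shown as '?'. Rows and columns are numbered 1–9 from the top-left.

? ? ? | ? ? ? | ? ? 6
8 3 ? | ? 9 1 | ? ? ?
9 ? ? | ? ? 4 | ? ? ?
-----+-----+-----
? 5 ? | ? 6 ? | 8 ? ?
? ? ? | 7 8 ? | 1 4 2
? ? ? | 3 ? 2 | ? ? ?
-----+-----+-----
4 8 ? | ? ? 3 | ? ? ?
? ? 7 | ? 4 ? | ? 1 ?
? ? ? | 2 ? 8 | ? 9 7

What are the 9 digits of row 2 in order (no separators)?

835691724

row 4, column 6 = 9: row 4 has {5,6,8}; col 6 has {1,2,3,4,8}; box has {2,3,6,7,8} → only 9 remains.
row 4, column 9 = 3: row 4 has {5,6,8,9}; col 9 has {2,6,7}; box has {1,2,4,8} → only 3 remains.
row 5, column 6 = 5: row 5 has {1,2,4,7,8}; col 6 has {1,2,3,4,8,9}; box has {2,3,6,7,8,9} → only 5 remains.
row 6, column 5 = 1: row 6 has {2,3}; col 5 has {4,6,8,9}; box has {2,3,5,6,7,8,9} → only 1 remains.
row 7, column 9 = 5: row 7 has {3,4,8}; col 9 has {2,3,6,7}; box has {1,7,9} → only 5 remains.
row 8, column 6 = 6: row 8 has {1,4,7}; col 6 has {1,2,3,4,5,8,9}; box has {2,3,4,8} → only 6 remains.
row 8, column 9 = 8: row 8 has {1,4,6,7}; col 9 has {2,3,5,6,7}; box has {1,5,7,9} → only 8 remains.
row 9, column 5 = 5: row 9 has {2,7,8,9}; col 5 has {1,4,6,8,9}; box has {2,3,4,6,8} → only 5 remains.
row 1, column 6 = 7: row 1 has {6}; col 6 has {1,2,3,4,5,6,8,9}; box has {1,4,9} → only 7 remains.
row 2, column 9 = 4: row 2 has {1,3,8,9}; col 9 has {2,3,5,6,7,8}; box has {6} → only 4 remains.
row 3, column 9 = 1: row 3 has {4,9}; col 9 has {2,3,4,5,6,7,8}; box has {4,6} → only 1 remains.
row 4, column 4 = 4: row 4 has {3,5,6,8,9}; col 4 has {2,3,7}; box has {1,2,3,5,6,7,8,9} → only 4 remains.
row 4, column 8 = 7: row 4 has {3,4,5,6,8,9}; col 8 has {1,4,9}; box has {1,2,3,4,8} → only 7 remains.
row 6, column 9 = 9: row 6 has {1,2,3}; col 9 has {1,2,3,4,5,6,7,8}; box has {1,2,3,4,7,8} → only 9 remains.
row 7, column 5 = 7: row 7 has {3,4,5,8}; col 5 has {1,4,5,6,8,9}; box has {2,3,4,5,6,8} → only 7 remains.
row 8, column 4 = 9: row 8 has {1,4,6,7,8}; col 4 has {2,3,4,7}; box has {2,3,4,5,6,7,8} → only 9 remains.
row 7, column 4 = 1: row 7 has {3,4,5,7,8}; col 4 has {2,3,4,7,9}; box has {2,3,4,5,6,7,8,9} → only 1 remains.
row 8, column 2 = 2: row 8 has {1,4,6,7,8,9}; col 2 has {3,5,8}; box has {4,7,8} → only 2 remains.
row 8, column 7 = 3: row 8 has {1,2,4,6,7,8,9}; col 7 has {1,8}; box has {1,5,7,8,9} → only 3 remains.
row 8, column 1 = 5: row 8 has {1,2,3,4,6,7,8,9}; col 1 has {4,8,9}; box has {2,4,7,8} → only 5 remains.
row 1, column 7 = 9: in row 1, 9 can only go here (every other open cell in that row sees a 9).
row 2, column 7 = 7: in row 2, 7 can only go here (every other open cell in that row sees a 7).
row 3, column 2 = 7: in row 3, 7 can only go here (every other open cell in that row sees a 7).
row 6, column 1 = 7: in row 6, 7 can only go here (every other open cell in that row sees a 7).
row 6, column 3 = 8: in row 6, 8 can only go here (every other open cell in that row sees an 8).
row 6, column 2 = 4: in row 6, 4 can only go here (every other open cell in that row sees a 4).
row 1, column 2 = 1: row 1 has {6,7,9}; col 2 has {2,3,4,5,7,8}; box has {3,7,8,9} → only 1 remains.
row 9, column 2 = 6: row 9 has {2,5,7,8,9}; col 2 has {1,2,3,4,5,7,8}; box has {2,4,5,7,8} → only 6 remains.
row 9, column 7 = 4: row 9 has {2,5,6,7,8,9}; col 7 has {1,3,7,8,9}; box has {1,3,5,7,8,9} → only 4 remains.
row 1, column 1 = 2: row 1 has {1,6,7,9}; col 1 has {4,5,7,8,9}; box has {1,3,7,8,9} → only 2 remains.
row 1, column 5 = 3: row 1 has {1,2,6,7,9}; col 5 has {1,4,5,6,7,8,9}; box has {1,4,7,9} → only 3 remains.
row 3, column 5 = 2: row 3 has {1,4,7,9}; col 5 has {1,3,4,5,6,7,8,9}; box has {1,3,4,7,9} → only 2 remains.
row 3, column 7 = 5: row 3 has {1,2,4,7,9}; col 7 has {1,3,4,7,8,9}; box has {1,4,6,7,9} → only 5 remains.
row 4, column 1 = 1: row 4 has {3,4,5,6,7,8,9}; col 1 has {2,4,5,7,8,9}; box has {4,5,7,8} → only 1 remains.
row 4, column 3 = 2: row 4 has {1,3,4,5,6,7,8,9}; col 3 has {7,8}; box has {1,4,5,7,8} → only 2 remains.
row 5, column 2 = 9: row 5 has {1,2,4,5,7,8}; col 2 has {1,2,3,4,5,6,7,8}; box has {1,2,4,5,7,8} → only 9 remains.
row 6, column 7 = 6: row 6 has {1,2,3,4,7,8,9}; col 7 has {1,3,4,5,7,8,9}; box has {1,2,3,4,7,8,9} → only 6 remains.
row 6, column 8 = 5: row 6 has {1,2,3,4,6,7,8,9}; col 8 has {1,4,7,9}; box has {1,2,3,4,6,7,8,9} → only 5 remains.
row 7, column 3 = 9: row 7 has {1,3,4,5,7,8}; col 3 has {2,7,8}; box has {2,4,5,6,7,8} → only 9 remains.
row 7, column 7 = 2: row 7 has {1,3,4,5,7,8,9}; col 7 has {1,3,4,5,6,7,8,9}; box has {1,3,4,5,7,8,9} → only 2 remains.
row 7, column 8 = 6: row 7 has {1,2,3,4,5,7,8,9}; col 8 has {1,4,5,7,9}; box has {1,2,3,4,5,7,8,9} → only 6 remains.
row 9, column 1 = 3: row 9 has {2,4,5,6,7,8,9}; col 1 has {1,2,4,5,7,8,9}; box has {2,4,5,6,7,8,9} → only 3 remains.
row 9, column 3 = 1: row 9 has {2,3,4,5,6,7,8,9}; col 3 has {2,7,8,9}; box has {2,3,4,5,6,7,8,9} → only 1 remains.
row 1, column 8 = 8: row 1 has {1,2,3,6,7,9}; col 8 has {1,4,5,6,7,9}; box has {1,4,5,6,7,9} → only 8 remains.
row 2, column 8 = 2: row 2 has {1,3,4,7,8,9}; col 8 has {1,4,5,6,7,8,9}; box has {1,4,5,6,7,8,9} → only 2 remains.
row 3, column 3 = 6: row 3 has {1,2,4,5,7,9}; col 3 has {1,2,7,8,9}; box has {1,2,3,7,8,9} → only 6 remains.
row 3, column 4 = 8: row 3 has {1,2,4,5,6,7,9}; col 4 has {1,2,3,4,7,9}; box has {1,2,3,4,7,9} → only 8 remains.
row 3, column 8 = 3: row 3 has {1,2,4,5,6,7,8,9}; col 8 has {1,2,4,5,6,7,8,9}; box has {1,2,4,5,6,7,8,9} → only 3 remains.
row 5, column 1 = 6: row 5 has {1,2,4,5,7,8,9}; col 1 has {1,2,3,4,5,7,8,9}; box has {1,2,4,5,7,8,9} → only 6 remains.
row 5, column 3 = 3: row 5 has {1,2,4,5,6,7,8,9}; col 3 has {1,2,6,7,8,9}; box has {1,2,4,5,6,7,8,9} → only 3 remains.
row 1, column 4 = 5: row 1 has {1,2,3,6,7,8,9}; col 4 has {1,2,3,4,7,8,9}; box has {1,2,3,4,7,8,9} → only 5 remains.
row 2, column 3 = 5: row 2 has {1,2,3,4,7,8,9}; col 3 has {1,2,3,6,7,8,9}; box has {1,2,3,6,7,8,9} → only 5 remains.
row 2, column 4 = 6: row 2 has {1,2,3,4,5,7,8,9}; col 4 has {1,2,3,4,5,7,8,9}; box has {1,2,3,4,5,7,8,9} → only 6 remains.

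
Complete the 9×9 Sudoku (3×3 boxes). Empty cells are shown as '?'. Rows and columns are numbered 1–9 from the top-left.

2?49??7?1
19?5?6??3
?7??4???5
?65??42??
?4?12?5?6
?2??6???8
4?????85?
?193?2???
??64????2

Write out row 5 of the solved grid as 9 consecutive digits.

847123596

row 2, column 3 = 8: row 2 has {1,3,5,6,9}; col 3 has {4,5,6,9}; box has {1,2,4,7,9} → only 8 remains.
row 2, column 5 = 7: row 2 has {1,3,5,6,8,9}; col 5 has {2,4,6}; box has {4,5,6,9} → only 7 remains.
row 2, column 7 = 4: row 2 has {1,3,5,6,7,8,9}; col 7 has {2,5,7,8}; box has {1,3,5,7} → only 4 remains.
row 2, column 8 = 2: row 2 has {1,3,4,5,6,7,8,9}; col 8 has {5}; box has {1,3,4,5,7} → only 2 remains.
row 3, column 3 = 3: row 3 has {4,5,7}; col 3 has {4,5,6,8,9}; box has {1,2,4,7,8,9} → only 3 remains.
row 5, column 3 = 7: row 5 has {1,2,4,5,6}; col 3 has {3,4,5,6,8,9}; box has {2,4,5,6} → only 7 remains.
row 6, column 3 = 1: row 6 has {2,6,8}; col 3 has {3,4,5,6,7,8,9}; box has {2,4,5,6,7} → only 1 remains.
row 6, column 4 = 7: row 6 has {1,2,6,8}; col 4 has {1,3,4,5,9}; box has {1,2,4,6} → only 7 remains.
row 7, column 2 = 3: row 7 has {4,5,8}; col 2 has {1,2,4,6,7,9}; box has {1,4,6,9} → only 3 remains.
row 7, column 3 = 2: row 7 has {3,4,5,8}; col 3 has {1,3,4,5,6,7,8,9}; box has {1,3,4,6,9} → only 2 remains.
row 7, column 4 = 6: row 7 has {2,3,4,5,8}; col 4 has {1,3,4,5,7,9}; box has {2,3,4} → only 6 remains.
row 8, column 7 = 6: row 8 has {1,2,3,9}; col 7 has {2,4,5,7,8}; box has {2,5,8} → only 6 remains.
row 1, column 2 = 5: row 1 has {1,2,4,7,9}; col 2 has {1,2,3,4,6,7,9}; box has {1,2,3,4,7,8,9} → only 5 remains.
row 3, column 1 = 6: row 3 has {3,4,5,7}; col 1 has {1,2,4}; box has {1,2,3,4,5,7,8,9} → only 6 remains.
row 3, column 7 = 9: row 3 has {3,4,5,6,7}; col 7 has {2,4,5,6,7,8}; box has {1,2,3,4,5,7} → only 9 remains.
row 3, column 8 = 8: row 3 has {3,4,5,6,7,9}; col 8 has {2,5}; box has {1,2,3,4,5,7,9} → only 8 remains.
row 4, column 4 = 8: row 4 has {2,4,5,6}; col 4 has {1,3,4,5,6,7,9}; box has {1,2,4,6,7} → only 8 remains.
row 6, column 7 = 3: row 6 has {1,2,6,7,8}; col 7 has {2,4,5,6,7,8,9}; box has {2,5,6,8} → only 3 remains.
row 9, column 2 = 8: row 9 has {2,4,6}; col 2 has {1,2,3,4,5,6,7,9}; box has {1,2,3,4,6,9} → only 8 remains.
row 9, column 7 = 1: row 9 has {2,4,6,8}; col 7 has {2,3,4,5,6,7,8,9}; box has {2,5,6,8} → only 1 remains.
row 1, column 8 = 6: row 1 has {1,2,4,5,7,9}; col 8 has {2,5,8}; box has {1,2,3,4,5,7,8,9} → only 6 remains.
row 3, column 4 = 2: row 3 has {3,4,5,6,7,8,9}; col 4 has {1,3,4,5,6,7,8,9}; box has {4,5,6,7,9} → only 2 remains.
row 3, column 6 = 1: row 3 has {2,3,4,5,6,7,8,9}; col 6 has {2,4,6}; box has {2,4,5,6,7,9} → only 1 remains.
row 5, column 8 = 9: row 5 has {1,2,4,5,6,7}; col 8 has {2,5,6,8}; box has {2,3,5,6,8} → only 9 remains.
row 6, column 1 = 9: row 6 has {1,2,3,6,7,8}; col 1 has {1,2,4,6}; box has {1,2,4,5,6,7} → only 9 remains.
row 6, column 6 = 5: row 6 has {1,2,3,6,7,8,9}; col 6 has {1,2,4,6}; box has {1,2,4,6,7,8} → only 5 remains.
row 6, column 8 = 4: row 6 has {1,2,3,5,6,7,8,9}; col 8 has {2,5,6,8,9}; box has {2,3,5,6,8,9} → only 4 remains.
row 8, column 8 = 7: row 8 has {1,2,3,6,9}; col 8 has {2,4,5,6,8,9}; box has {1,2,5,6,8} → only 7 remains.
row 8, column 9 = 4: row 8 has {1,2,3,6,7,9}; col 9 has {1,2,3,5,6,8}; box has {1,2,5,6,7,8} → only 4 remains.
row 9, column 8 = 3: row 9 has {1,2,4,6,8}; col 8 has {2,4,5,6,7,8,9}; box has {1,2,4,5,6,7,8} → only 3 remains.
row 4, column 1 = 3: row 4 has {2,4,5,6,8}; col 1 has {1,2,4,6,9}; box has {1,2,4,5,6,7,9} → only 3 remains.
row 4, column 5 = 9: row 4 has {2,3,4,5,6,8}; col 5 has {2,4,6,7}; box has {1,2,4,5,6,7,8} → only 9 remains.
row 4, column 8 = 1: row 4 has {2,3,4,5,6,8,9}; col 8 has {2,3,4,5,6,7,8,9}; box has {2,3,4,5,6,8,9} → only 1 remains.
row 4, column 9 = 7: row 4 has {1,2,3,4,5,6,8,9}; col 9 has {1,2,3,4,5,6,8}; box has {1,2,3,4,5,6,8,9} → only 7 remains.
row 5, column 1 = 8: row 5 has {1,2,4,5,6,7,9}; col 1 has {1,2,3,4,6,9}; box has {1,2,3,4,5,6,7,9} → only 8 remains.
row 5, column 6 = 3: row 5 has {1,2,4,5,6,7,8,9}; col 6 has {1,2,4,5,6}; box has {1,2,4,5,6,7,8,9} → only 3 remains.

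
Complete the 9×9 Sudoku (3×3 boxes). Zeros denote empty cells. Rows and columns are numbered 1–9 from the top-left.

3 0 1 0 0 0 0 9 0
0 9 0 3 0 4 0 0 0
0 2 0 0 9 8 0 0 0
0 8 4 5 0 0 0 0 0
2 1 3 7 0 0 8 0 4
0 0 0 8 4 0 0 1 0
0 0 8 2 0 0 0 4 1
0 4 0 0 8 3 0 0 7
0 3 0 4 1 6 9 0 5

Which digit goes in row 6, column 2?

row 1, column 4 = 6 (sole candidate).
row 3, column 4 = 1 (sole candidate).
row 5, column 5 = 6 (sole candidate).
row 5, column 6 = 9 (sole candidate).
row 5, column 8 = 5 (sole candidate).
row 6, column 6 = 2 (sole candidate).
row 8, column 4 = 9 (sole candidate).
row 9, column 1 = 7 (sole candidate).
row 9, column 3 = 2 (sole candidate).
row 9, column 8 = 8 (sole candidate).
row 4, column 5 = 3 (sole candidate).
row 4, column 6 = 1 (sole candidate).
row 1, column 7 = 4 (hidden single in row 1).
row 1, column 9 = 8 (hidden single in row 1).
row 1, column 5 = 2 (hidden single in row 1).
row 2, column 7 = 1 (hidden single in row 2).
row 2, column 1 = 8 (hidden single in row 2).
row 3, column 1 = 4 (hidden single in row 3).
row 7, column 7 = 3 (hidden single in row 7).
row 7, column 1 = 9 (hidden single in row 7).
row 4, column 1 = 6 (sole candidate).
row 6, column 1 = 5 (sole candidate).
row 6, column 2 = 7: row 6 has {1,2,4,5,8}; col 2 has {1,2,3,4,8,9}; box has {1,2,3,4,5,6,8} → only 7 remains.

7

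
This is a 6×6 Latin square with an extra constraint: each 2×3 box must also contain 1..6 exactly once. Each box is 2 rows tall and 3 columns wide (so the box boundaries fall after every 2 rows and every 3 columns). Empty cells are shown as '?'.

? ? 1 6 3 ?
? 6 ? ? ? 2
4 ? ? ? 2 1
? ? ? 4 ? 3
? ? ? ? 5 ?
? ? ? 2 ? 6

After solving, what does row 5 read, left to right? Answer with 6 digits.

612354

row 3, column 4 = 5 (sole candidate).
row 4, column 5 = 6 (sole candidate).
row 5, column 6 = 4: row 5 has {5}; col 6 has {1,2,3,6}; box has {2,5,6} → only 4 remains.
row 6, column 5 = 1 (sole candidate).
row 1, column 6 = 5 (sole candidate).
row 2, column 4 = 1 (sole candidate).
row 2, column 5 = 4 (sole candidate).
row 3, column 2 = 3 (sole candidate).
row 3, column 3 = 6 (sole candidate).
row 5, column 4 = 3: row 5 has {4,5}; col 4 has {1,2,4,5,6}; box has {1,2,4,5,6} → only 3 remains.
row 1, column 1 = 2 (sole candidate).
row 1, column 2 = 4 (sole candidate).
row 5, column 3 = 2: row 5 has {3,4,5}; col 3 has {1,6}; box has {} → only 2 remains.
row 6, column 2 = 5 (sole candidate).
row 4, column 3 = 5 (sole candidate).
row 5, column 2 = 1: row 5 has {2,3,4,5}; col 2 has {3,4,5,6}; box has {2,5} → only 1 remains.
row 6, column 1 = 3 (sole candidate).
row 6, column 3 = 4 (sole candidate).
row 2, column 1 = 5 (sole candidate).
row 2, column 3 = 3 (sole candidate).
row 4, column 1 = 1 (sole candidate).
row 4, column 2 = 2 (sole candidate).
row 5, column 1 = 6: row 5 has {1,2,3,4,5}; col 1 has {1,2,3,4,5}; box has {1,2,3,4,5} → only 6 remains.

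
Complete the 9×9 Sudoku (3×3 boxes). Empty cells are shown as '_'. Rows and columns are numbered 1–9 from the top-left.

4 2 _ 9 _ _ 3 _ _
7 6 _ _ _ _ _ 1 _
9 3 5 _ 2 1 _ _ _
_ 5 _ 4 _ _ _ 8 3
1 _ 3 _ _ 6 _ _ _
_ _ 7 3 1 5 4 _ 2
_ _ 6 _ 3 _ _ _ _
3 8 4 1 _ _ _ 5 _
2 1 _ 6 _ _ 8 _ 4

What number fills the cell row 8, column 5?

9

row 2, column 3 = 8: row 2 has {1,6,7}; col 3 has {3,4,5,6,7}; box has {2,3,4,5,6,7,9} → only 8 remains.
row 2, column 4 = 5: row 2 has {1,6,7,8}; col 4 has {1,3,4,6,9}; box has {1,2,9} → only 5 remains.
row 2, column 5 = 4: row 2 has {1,5,6,7,8}; col 5 has {1,2,3}; box has {1,2,5,9} → only 4 remains.
row 2, column 6 = 3: row 2 has {1,4,5,6,7,8}; col 6 has {1,5,6}; box has {1,2,4,5,9} → only 3 remains.
row 2, column 9 = 9: row 2 has {1,3,4,5,6,7,8}; col 9 has {2,3,4}; box has {1,3} → only 9 remains.
row 4, column 1 = 6: row 4 has {3,4,5,8}; col 1 has {1,2,3,4,7,9}; box has {1,3,5,7} → only 6 remains.
row 6, column 1 = 8: row 6 has {1,2,3,4,5,7}; col 1 has {1,2,3,4,6,7,9}; box has {1,3,5,6,7} → only 8 remains.
row 6, column 2 = 9: row 6 has {1,2,3,4,5,7,8}; col 2 has {1,2,3,5,6,8}; box has {1,3,5,6,7,8} → only 9 remains.
row 6, column 8 = 6: row 6 has {1,2,3,4,5,7,8,9}; col 8 has {1,5,8}; box has {2,3,4,8} → only 6 remains.
row 7, column 1 = 5: row 7 has {3,6}; col 1 has {1,2,3,4,6,7,8,9}; box has {1,2,3,4,6,8} → only 5 remains.
row 7, column 2 = 7: row 7 has {3,5,6}; col 2 has {1,2,3,5,6,8,9}; box has {1,2,3,4,5,6,8} → only 7 remains.
row 7, column 9 = 1: row 7 has {3,5,6,7}; col 9 has {2,3,4,9}; box has {4,5,8} → only 1 remains.
row 9, column 3 = 9: row 9 has {1,2,4,6,8}; col 3 has {3,4,5,6,7,8}; box has {1,2,3,4,5,6,7,8} → only 9 remains.
row 9, column 6 = 7: row 9 has {1,2,4,6,8,9}; col 6 has {1,3,5,6}; box has {1,3,6} → only 7 remains.
row 9, column 8 = 3: row 9 has {1,2,4,6,7,8,9}; col 8 has {1,5,6,8}; box has {1,4,5,8} → only 3 remains.
row 1, column 3 = 1: row 1 has {2,3,4,9}; col 3 has {3,4,5,6,7,8,9}; box has {2,3,4,5,6,7,8,9} → only 1 remains.
row 1, column 6 = 8: row 1 has {1,2,3,4,9}; col 6 has {1,3,5,6,7}; box has {1,2,3,4,5,9} → only 8 remains.
row 1, column 8 = 7: row 1 has {1,2,3,4,8,9}; col 8 has {1,3,5,6,8}; box has {1,3,9} → only 7 remains.
row 2, column 7 = 2: row 2 has {1,3,4,5,6,7,8,9}; col 7 has {3,4,8}; box has {1,3,7,9} → only 2 remains.
row 3, column 4 = 7: row 3 has {1,2,3,5,9}; col 4 has {1,3,4,5,6,9}; box has {1,2,3,4,5,8,9} → only 7 remains.
row 3, column 7 = 6: row 3 has {1,2,3,5,7,9}; col 7 has {2,3,4,8}; box has {1,2,3,7,9} → only 6 remains.
row 3, column 8 = 4: row 3 has {1,2,3,5,6,7,9}; col 8 has {1,3,5,6,7,8}; box has {1,2,3,6,7,9} → only 4 remains.
row 3, column 9 = 8: row 3 has {1,2,3,4,5,6,7,9}; col 9 has {1,2,3,4,9}; box has {1,2,3,4,6,7,9} → only 8 remains.
row 4, column 3 = 2: row 4 has {3,4,5,6,8}; col 3 has {1,3,4,5,6,7,8,9}; box has {1,3,5,6,7,8,9} → only 2 remains.
row 4, column 6 = 9: row 4 has {2,3,4,5,6,8}; col 6 has {1,3,5,6,7,8}; box has {1,3,4,5,6} → only 9 remains.
row 5, column 2 = 4: row 5 has {1,3,6}; col 2 has {1,2,3,5,6,7,8,9}; box has {1,2,3,5,6,7,8,9} → only 4 remains.
row 5, column 8 = 9: row 5 has {1,3,4,6}; col 8 has {1,3,4,5,6,7,8}; box has {2,3,4,6,8} → only 9 remains.
row 7, column 7 = 9: row 7 has {1,3,5,6,7}; col 7 has {2,3,4,6,8}; box has {1,3,4,5,8} → only 9 remains.
row 7, column 8 = 2: row 7 has {1,3,5,6,7,9}; col 8 has {1,3,4,5,6,7,8,9}; box has {1,3,4,5,8,9} → only 2 remains.
row 8, column 5 = 9: row 8 has {1,3,4,5,8}; col 5 has {1,2,3,4}; box has {1,3,6,7} → only 9 remains.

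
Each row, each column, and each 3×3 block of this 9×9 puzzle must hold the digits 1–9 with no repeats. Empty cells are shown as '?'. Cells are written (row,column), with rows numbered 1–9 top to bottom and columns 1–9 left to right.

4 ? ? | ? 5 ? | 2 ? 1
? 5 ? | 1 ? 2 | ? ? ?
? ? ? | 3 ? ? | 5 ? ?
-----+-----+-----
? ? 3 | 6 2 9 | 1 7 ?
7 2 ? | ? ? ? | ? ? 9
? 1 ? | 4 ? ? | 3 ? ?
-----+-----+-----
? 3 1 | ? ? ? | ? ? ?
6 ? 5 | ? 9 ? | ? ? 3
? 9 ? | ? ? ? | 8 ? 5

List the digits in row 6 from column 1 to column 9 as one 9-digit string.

916487352

(9,1) = 2 (sole candidate).
(9,4) = 7 (sole candidate).
(7,1) = 8 (sole candidate).
(9,3) = 4 (sole candidate).
(4,1) = 5 (sole candidate).
(6,1) = 9: row 6 has {1,3,4}; col 1 has {2,4,5,6,7,8}; box has {1,2,3,5,7} → only 9 remains.
(8,2) = 7 (sole candidate).
(8,7) = 4 (sole candidate).
(2,1) = 3 (sole candidate).
(3,1) = 1 (sole candidate).
(5,7) = 6 (sole candidate).
(5,3) = 8 (sole candidate).
(5,4) = 5 (sole candidate).
(5,8) = 4 (sole candidate).
(6,3) = 6: row 6 has {1,3,4,9}; col 3 has {1,3,4,5,8}; box has {1,2,3,5,7,8,9} → only 6 remains.
(7,4) = 2 (sole candidate).
(8,4) = 8 (sole candidate).
(8,6) = 1 (sole candidate).
(8,8) = 2 (sole candidate).
(1,4) = 9 (sole candidate).
(4,2) = 4 (sole candidate).
(4,9) = 8 (sole candidate).
(5,6) = 3 (sole candidate).
(6,8) = 5: row 6 has {1,3,4,6,9}; col 8 has {2,4,7}; box has {1,3,4,6,7,8,9} → only 5 remains.
(6,9) = 2: row 6 has {1,3,4,5,6,9}; col 9 has {1,3,5,8,9}; box has {1,3,4,5,6,7,8,9} → only 2 remains.
(9,6) = 6 (sole candidate).
(9,8) = 1 (sole candidate).
(1,3) = 7 (sole candidate).
(1,6) = 8 (sole candidate).
(2,3) = 9 (sole candidate).
(2,7) = 7 (sole candidate).
(3,3) = 2 (sole candidate).
(5,5) = 1 (sole candidate).
(6,6) = 7: row 6 has {1,2,3,4,5,6,9}; col 6 has {1,2,3,6,8,9}; box has {1,2,3,4,5,6,9} → only 7 remains.
(7,5) = 4 (sole candidate).
(7,6) = 5 (sole candidate).
(7,7) = 9 (sole candidate).
(7,8) = 6 (sole candidate).
(7,9) = 7 (sole candidate).
(9,5) = 3 (sole candidate).
(1,2) = 6 (sole candidate).
(1,8) = 3 (sole candidate).
(2,5) = 6 (sole candidate).
(2,8) = 8 (sole candidate).
(2,9) = 4 (sole candidate).
(3,2) = 8 (sole candidate).
(3,5) = 7 (sole candidate).
(3,6) = 4 (sole candidate).
(3,8) = 9 (sole candidate).
(3,9) = 6 (sole candidate).
(6,5) = 8: row 6 has {1,2,3,4,5,6,7,9}; col 5 has {1,2,3,4,5,6,7,9}; box has {1,2,3,4,5,6,7,9} → only 8 remains.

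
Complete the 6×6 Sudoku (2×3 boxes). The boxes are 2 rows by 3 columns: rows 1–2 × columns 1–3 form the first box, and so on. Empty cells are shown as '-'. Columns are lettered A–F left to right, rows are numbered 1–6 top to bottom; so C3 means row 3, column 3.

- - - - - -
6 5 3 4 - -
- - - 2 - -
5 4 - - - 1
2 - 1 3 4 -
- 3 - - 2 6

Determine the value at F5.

E2 = 1 (sole candidate).
F2 = 2 (sole candidate).
C3 = 6 (sole candidate).
C4 = 2 (sole candidate).
D4 = 6 (sole candidate).
E4 = 3 (sole candidate).
B5 = 6 (sole candidate).
F5 = 5: row 5 has {1,2,3,4,6}; col 6 has {1,2,6}; box has {2,3,4,6} → only 5 remains.

5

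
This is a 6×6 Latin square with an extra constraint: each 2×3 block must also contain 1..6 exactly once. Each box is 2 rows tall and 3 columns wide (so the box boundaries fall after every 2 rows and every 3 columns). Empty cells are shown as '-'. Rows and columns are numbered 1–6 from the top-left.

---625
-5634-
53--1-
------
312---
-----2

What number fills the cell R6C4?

R1C2 = 4: row 1 has {2,5,6}; col 2 has {1,3,5}; box has {5,6} → only 4 remains.
R2C6 = 1: row 2 has {3,4,5,6}; col 6 has {2,5}; box has {2,3,4,5,6} → only 1 remains.
R3C3 = 4: row 3 has {1,3,5}; col 3 has {2,6}; box has {3,5} → only 4 remains.
R3C4 = 2: row 3 has {1,3,4,5}; col 4 has {3,6}; box has {1} → only 2 remains.
R3C6 = 6: row 3 has {1,2,3,4,5}; col 6 has {1,2,5}; box has {1,2} → only 6 remains.
R4C3 = 1: row 4 has {}; col 3 has {2,4,6}; box has {3,4,5} → only 1 remains.
R5C6 = 4: row 5 has {1,2,3}; col 6 has {1,2,5,6}; box has {2} → only 4 remains.
R6C2 = 6: row 6 has {2}; col 2 has {1,3,4,5}; box has {1,2,3} → only 6 remains.
R6C3 = 5: row 6 has {2,6}; col 3 has {1,2,4,6}; box has {1,2,3,6} → only 5 remains.
R6C4 = 1: row 6 has {2,5,6}; col 4 has {2,3,6}; box has {2,4} → only 1 remains.

1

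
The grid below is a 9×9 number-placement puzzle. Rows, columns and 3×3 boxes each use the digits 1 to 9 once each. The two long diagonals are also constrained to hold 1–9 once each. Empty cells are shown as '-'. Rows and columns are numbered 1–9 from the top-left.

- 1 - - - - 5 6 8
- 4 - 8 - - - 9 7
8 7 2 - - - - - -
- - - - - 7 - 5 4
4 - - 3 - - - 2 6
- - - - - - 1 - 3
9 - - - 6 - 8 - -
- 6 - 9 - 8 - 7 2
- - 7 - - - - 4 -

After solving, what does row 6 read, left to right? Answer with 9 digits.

796245183

R1C1 = 3: row 1 has {1,5,6,8}; col 1 has {4,8,9}; box has {1,2,4,7,8}; main diagonal has {2,4,7,8} → only 3 remains.
R1C3 = 9: row 1 has {1,3,5,6,8}; col 3 has {2,7}; box has {1,2,3,4,7,8} → only 9 remains.
R3C9 = 1: row 3 has {2,7,8}; col 9 has {2,3,4,6,7,8}; box has {5,6,7,8,9} → only 1 remains.
R4C7 = 9: row 4 has {4,5,7}; col 7 has {1,5,8}; box has {1,2,3,4,5,6} → only 9 remains.
R5C7 = 7: row 5 has {2,3,4,6}; col 7 has {1,5,8,9}; box has {1,2,3,4,5,6,9} → only 7 remains.
R6C8 = 8: row 6 has {1,3}; col 8 has {2,4,5,6,7,9}; box has {1,2,3,4,5,6,7,9} → only 8 remains.
R7C9 = 5: row 7 has {6,8,9}; col 9 has {1,2,3,4,6,7,8}; box has {2,4,7,8} → only 5 remains.
R8C7 = 3: row 8 has {2,6,7,8,9}; col 7 has {1,5,7,8,9}; box has {2,4,5,7,8} → only 3 remains.
R9C7 = 6: row 9 has {4,7}; col 7 has {1,3,5,7,8,9}; box has {2,3,4,5,7,8} → only 6 remains.
R9C9 = 9: row 9 has {4,6,7}; col 9 has {1,2,3,4,5,6,7,8}; box has {2,3,4,5,6,7,8}; main diagonal has {2,3,4,7,8} → only 9 remains.
R2C7 = 2: row 2 has {4,7,8,9}; col 7 has {1,3,5,6,7,8,9}; box has {1,5,6,7,8,9} → only 2 remains.
R3C7 = 4: row 3 has {1,2,7,8}; col 7 has {1,2,3,5,6,7,8,9}; box has {1,2,5,6,7,8,9}; anti-diagonal has {6,7,8,9} → only 4 remains.
R3C8 = 3: row 3 has {1,2,4,7,8}; col 8 has {2,4,5,6,7,8,9}; box has {1,2,4,5,6,7,8,9} → only 3 remains.
R7C8 = 1: row 7 has {5,6,8,9}; col 8 has {2,3,4,5,6,7,8,9}; box has {2,3,4,5,6,7,8,9} → only 1 remains.
R7C3 = 3: row 7 has {1,5,6,8,9}; col 3 has {2,7,9}; box has {6,7,9}; anti-diagonal has {4,6,7,8,9} → only 3 remains.
R7C2 = 2: row 7 has {1,3,5,6,8,9}; col 2 has {1,4,6,7}; box has {3,6,7,9} → only 2 remains.
R7C6 = 4: row 7 has {1,2,3,5,6,8,9}; col 6 has {7,8}; box has {6,8,9} → only 4 remains.
R1C6 = 2: row 1 has {1,3,5,6,8,9}; col 6 has {4,7,8}; box has {8} → only 2 remains.
R7C4 = 7: row 7 has {1,2,3,4,5,6,8,9}; col 4 has {3,8,9}; box has {4,6,8,9} → only 7 remains.
R1C4 = 4: row 1 has {1,2,3,5,6,8,9}; col 4 has {3,7,8,9}; box has {2,8} → only 4 remains.
R1C5 = 7: row 1 has {1,2,3,4,5,6,8,9}; col 5 has {6}; box has {2,4,8} → only 7 remains.
R4C2 = 3: in row 4, 3 can only go here (every other open cell in that row sees a 3).
R6C5 = 4: in row 6, 4 can only go here (every other open cell in that row sees a 4).
R6C1 = 7: in row 6, 7 can only go here (every other open cell in that row sees a 7).
R6C2 = 9: in row 6, 9 can only go here (every other open cell in that row sees a 9).
R6C4 = 2: in row 6, 2 can only go here (every other open cell in that row sees a 2).
R4C1 = 2: in row 4, 2 can only go here (every other open cell in that row sees a 2).
R5C6 = 9: in row 5, 9 can only go here (every other open cell in that row sees a 9).
R3C5 = 9: in row 3, 9 can only go here (every other open cell in that row sees a 9).
R8C3 = 4: in row 8, 4 can only go here (every other open cell in that row sees a 4).
R9C5 = 2: in row 9, 2 can only go here (every other open cell in that row sees a 2).
R9C2 = 8: in row 9, 8 can only go here (every other open cell in that row sees an 8).
R5C2 = 5: row 5 has {2,3,4,6,7,9}; col 2 has {1,2,3,4,6,7,8,9}; box has {2,3,4,7,9} → only 5 remains.
R5C5 = 1: row 5 has {2,3,4,5,6,7,9}; col 5 has {2,4,6,7,9}; box has {2,3,4,7,9}; main diagonal has {2,3,4,7,8,9}; anti-diagonal has {2,3,4,6,7,8,9} → only 1 remains.
R6C3 = 6: row 6 has {1,2,3,4,7,8,9}; col 3 has {2,3,4,7,9}; box has {2,3,4,5,7,9} → only 6 remains.
R6C6 = 5: row 6 has {1,2,3,4,6,7,8,9}; col 6 has {2,4,7,8,9}; box has {1,2,3,4,7,9}; main diagonal has {1,2,3,4,7,8,9} → only 5 remains.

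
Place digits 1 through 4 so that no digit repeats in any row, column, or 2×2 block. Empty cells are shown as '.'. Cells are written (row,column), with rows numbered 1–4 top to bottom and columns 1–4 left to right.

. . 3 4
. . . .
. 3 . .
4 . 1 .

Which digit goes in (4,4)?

(2,3) = 2 (sole candidate).
(2,4) = 1 (sole candidate).
(3,3) = 4 (sole candidate).
(3,4) = 2 (sole candidate).
(4,2) = 2 (sole candidate).
(4,4) = 3: row 4 has {1,2,4}; col 4 has {1,2,4}; box has {1,2,4} → only 3 remains.

3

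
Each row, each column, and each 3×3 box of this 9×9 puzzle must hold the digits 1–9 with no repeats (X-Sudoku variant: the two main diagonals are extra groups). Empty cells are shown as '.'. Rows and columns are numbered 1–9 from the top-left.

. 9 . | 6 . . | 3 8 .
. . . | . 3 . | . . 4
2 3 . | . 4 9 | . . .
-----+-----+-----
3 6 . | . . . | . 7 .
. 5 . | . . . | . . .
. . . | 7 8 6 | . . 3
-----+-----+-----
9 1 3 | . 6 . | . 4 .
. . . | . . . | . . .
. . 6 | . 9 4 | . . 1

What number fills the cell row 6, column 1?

row 5, column 5 = 2: row 5 has {5}; col 5 has {3,4,6,8,9}; box has {6,7,8}; main diagonal has {1,6}; anti-diagonal has {3,7} → only 2 remains.
row 1, column 9 = 5: row 1 has {3,6,8,9}; col 9 has {1,3,4}; box has {3,4,8}; anti-diagonal has {2,3,7} → only 5 remains.
row 4, column 6 = 1: row 4 has {3,6,7}; col 6 has {4,6,9}; box has {2,6,7,8}; anti-diagonal has {2,3,5,7} → only 1 remains.
row 5, column 6 = 3: row 5 has {2,5}; col 6 has {1,4,6,9}; box has {1,2,6,7,8} → only 3 remains.
row 9, column 1 = 8: row 9 has {1,4,6,9}; col 1 has {2,3,9}; box has {1,3,6,9}; anti-diagonal has {1,2,3,5,7} → only 8 remains.
row 3, column 7 = 6: row 3 has {2,3,4,9}; col 7 has {3}; box has {3,4,5,8}; anti-diagonal has {1,2,3,5,7,8} → only 6 remains.
row 3, column 8 = 1: row 3 has {2,3,4,6,9}; col 8 has {4,7,8}; box has {3,4,5,6,8} → only 1 remains.
row 3, column 9 = 7: row 3 has {1,2,3,4,6,9}; col 9 has {1,3,4,5}; box has {1,3,4,5,6,8} → only 7 remains.
row 4, column 5 = 5: row 4 has {1,3,6,7}; col 5 has {2,3,4,6,8,9}; box has {1,2,3,6,7,8} → only 5 remains.
row 8, column 2 = 4: row 8 has {}; col 2 has {1,3,5,6,9}; box has {1,3,6,8,9}; anti-diagonal has {1,2,3,5,6,7,8} → only 4 remains.
row 2, column 8 = 9: row 2 has {3,4}; col 8 has {1,4,7,8}; box has {1,3,4,5,6,7,8}; anti-diagonal has {1,2,3,4,5,6,7,8} → only 9 remains.
row 5, column 8 = 6: row 5 has {2,3,5}; col 8 has {1,4,7,8,9}; box has {3,7} → only 6 remains.
row 6, column 2 = 2: row 6 has {3,6,7,8}; col 2 has {1,3,4,5,6,9}; box has {3,5,6} → only 2 remains.
row 6, column 8 = 5: row 6 has {2,3,6,7,8}; col 8 has {1,4,6,7,8,9}; box has {3,6,7} → only 5 remains.
row 8, column 8 = 3: row 8 has {4}; col 8 has {1,4,5,6,7,8,9}; box has {1,4}; main diagonal has {1,2,6} → only 3 remains.
row 9, column 2 = 7: row 9 has {1,4,6,8,9}; col 2 has {1,2,3,4,5,6,9}; box has {1,3,4,6,8,9} → only 7 remains.
row 9, column 8 = 2: row 9 has {1,4,6,7,8,9}; col 8 has {1,3,4,5,6,7,8,9}; box has {1,3,4} → only 2 remains.
row 2, column 2 = 8: row 2 has {3,4,9}; col 2 has {1,2,3,4,5,6,7,9}; box has {2,3,9}; main diagonal has {1,2,3,6} → only 8 remains.
row 2, column 7 = 2: row 2 has {3,4,8,9}; col 7 has {3,6}; box has {1,3,4,5,6,7,8,9} → only 2 remains.
row 3, column 3 = 5: row 3 has {1,2,3,4,6,7,9}; col 3 has {3,6}; box has {2,3,8,9}; main diagonal has {1,2,3,6,8} → only 5 remains.
row 3, column 4 = 8: row 3 has {1,2,3,4,5,6,7,9}; col 4 has {6,7}; box has {3,4,6,9} → only 8 remains.
row 7, column 7 = 7: row 7 has {1,3,4,6,9}; col 7 has {2,3,6}; box has {1,2,3,4}; main diagonal has {1,2,3,5,6,8} → only 7 remains.
row 7, column 9 = 8: row 7 has {1,3,4,6,7,9}; col 9 has {1,3,4,5,7}; box has {1,2,3,4,7} → only 8 remains.
row 8, column 1 = 5: row 8 has {3,4}; col 1 has {2,3,8,9}; box has {1,3,4,6,7,8,9} → only 5 remains.
row 8, column 3 = 2: row 8 has {3,4,5}; col 3 has {3,5,6}; box has {1,3,4,5,6,7,8,9} → only 2 remains.
row 8, column 4 = 1: row 8 has {2,3,4,5}; col 4 has {6,7,8}; box has {4,6,9} → only 1 remains.
row 8, column 5 = 7: row 8 has {1,2,3,4,5}; col 5 has {2,3,4,5,6,8,9}; box has {1,4,6,9} → only 7 remains.
row 8, column 6 = 8: row 8 has {1,2,3,4,5,7}; col 6 has {1,3,4,6,9}; box has {1,4,6,7,9} → only 8 remains.
row 8, column 7 = 9: row 8 has {1,2,3,4,5,7,8}; col 7 has {2,3,6,7}; box has {1,2,3,4,7,8} → only 9 remains.
row 8, column 9 = 6: row 8 has {1,2,3,4,5,7,8,9}; col 9 has {1,3,4,5,7,8}; box has {1,2,3,4,7,8,9} → only 6 remains.
row 9, column 7 = 5: row 9 has {1,2,4,6,7,8,9}; col 7 has {2,3,6,7,9}; box has {1,2,3,4,6,7,8,9} → only 5 remains.
row 1, column 1 = 4: row 1 has {3,5,6,8,9}; col 1 has {2,3,5,8,9}; box has {2,3,5,8,9}; main diagonal has {1,2,3,5,6,7,8} → only 4 remains.
row 1, column 5 = 1: row 1 has {3,4,5,6,8,9}; col 5 has {2,3,4,5,6,7,8,9}; box has {3,4,6,8,9} → only 1 remains.
row 2, column 4 = 5: row 2 has {2,3,4,8,9}; col 4 has {1,6,7,8}; box has {1,3,4,6,8,9} → only 5 remains.
row 2, column 6 = 7: row 2 has {2,3,4,5,8,9}; col 6 has {1,3,4,6,8,9}; box has {1,3,4,5,6,8,9} → only 7 remains.
row 4, column 4 = 9: row 4 has {1,3,5,6,7}; col 4 has {1,5,6,7,8}; box has {1,2,3,5,6,7,8}; main diagonal has {1,2,3,4,5,6,7,8} → only 9 remains.
row 4, column 9 = 2: row 4 has {1,3,5,6,7,9}; col 9 has {1,3,4,5,6,7,8}; box has {3,5,6,7} → only 2 remains.
row 5, column 4 = 4: row 5 has {2,3,5,6}; col 4 has {1,5,6,7,8,9}; box has {1,2,3,5,6,7,8,9} → only 4 remains.
row 5, column 9 = 9: row 5 has {2,3,4,5,6}; col 9 has {1,2,3,4,5,6,7,8}; box has {2,3,5,6,7} → only 9 remains.
row 6, column 1 = 1: row 6 has {2,3,5,6,7,8}; col 1 has {2,3,4,5,8,9}; box has {2,3,5,6} → only 1 remains.

1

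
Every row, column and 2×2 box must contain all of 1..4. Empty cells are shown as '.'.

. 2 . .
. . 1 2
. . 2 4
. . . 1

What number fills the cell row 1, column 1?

1

row 1, column 4 = 3 (sole candidate).
row 4, column 3 = 3 (sole candidate).
row 1, column 3 = 4 (sole candidate).
row 4, column 2 = 4 (sole candidate).
row 1, column 1 = 1: row 1 has {2,3,4}; col 1 has {}; box has {2} → only 1 remains.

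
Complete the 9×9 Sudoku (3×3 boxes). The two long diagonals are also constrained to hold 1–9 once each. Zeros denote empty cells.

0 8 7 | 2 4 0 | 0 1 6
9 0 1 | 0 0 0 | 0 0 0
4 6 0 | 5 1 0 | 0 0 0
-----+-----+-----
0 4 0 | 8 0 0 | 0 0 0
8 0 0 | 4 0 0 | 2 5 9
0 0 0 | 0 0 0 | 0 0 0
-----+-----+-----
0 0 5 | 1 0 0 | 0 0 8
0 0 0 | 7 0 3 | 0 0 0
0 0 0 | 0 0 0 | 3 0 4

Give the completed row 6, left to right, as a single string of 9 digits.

526391487

R1C6 = 9 (sole candidate).
R1C7 = 5 (sole candidate).
R1C1 = 3 (sole candidate).
R3C3 = 2 (sole candidate).
R5C5 = 7 (sole candidate).
R2C2 = 5 (sole candidate).
R7C2 = 3 (hidden single in row 7).
R7C6 = 4 (hidden single in row 7).
R5C2 = 1 (sole candidate).
R5C6 = 6 (sole candidate).
R6C6 = 1: row 6 has {}; col 6 has {3,4,6,9}; box has {4,6,7,8}; main diagonal has {2,3,4,5,7,8} → only 1 remains.
R4C6 = 2 (sole candidate).
R5C3 = 3 (sole candidate).
R8C2 = 9 (sole candidate).
R8C8 = 6 (sole candidate).
R9C1 = 1 (sole candidate).
R3C7 = 8 (sole candidate).
R6C4 = 3: row 6 has {1}; col 4 has {1,2,4,5,7,8}; box has {1,2,4,6,7,8}; anti-diagonal has {1,2,5,6,7,8,9} → only 3 remains.
R6C9 = 7: row 6 has {1,3}; col 9 has {4,6,8,9}; box has {2,5,9} → only 7 remains.
R7C7 = 9 (sole candidate).
R8C1 = 2 (sole candidate).
R8C7 = 1 (sole candidate).
R8C9 = 5 (sole candidate).
R9C2 = 7 (sole candidate).
R9C8 = 2 (sole candidate).
R2C4 = 6 (sole candidate).
R2C8 = 4 (sole candidate).
R3C6 = 7 (sole candidate).
R3C9 = 3 (sole candidate).
R4C7 = 6 (sole candidate).
R4C8 = 3 (sole candidate).
R4C9 = 1 (sole candidate).
R6C2 = 2: row 6 has {1,3,7}; col 2 has {1,3,4,5,6,7,8,9}; box has {1,3,4,8} → only 2 remains.
R6C7 = 4: row 6 has {1,2,3,7}; col 7 has {1,2,3,5,6,8,9}; box has {1,2,3,5,6,7,9} → only 4 remains.
R6C8 = 8: row 6 has {1,2,3,4,7}; col 8 has {1,2,3,4,5,6}; box has {1,2,3,4,5,6,7,9} → only 8 remains.
R7C1 = 6 (sole candidate).
R7C5 = 2 (sole candidate).
R7C8 = 7 (sole candidate).
R8C5 = 8 (sole candidate).
R9C3 = 8 (sole candidate).
R9C4 = 9 (sole candidate).
R9C6 = 5 (sole candidate).
R2C5 = 3 (sole candidate).
R2C6 = 8 (sole candidate).
R2C7 = 7 (sole candidate).
R2C9 = 2 (sole candidate).
R3C8 = 9 (sole candidate).
R4C3 = 9 (sole candidate).
R4C5 = 5 (sole candidate).
R6C1 = 5: row 6 has {1,2,3,4,7,8}; col 1 has {1,2,3,4,6,8,9}; box has {1,2,3,4,8,9} → only 5 remains.
R6C3 = 6: row 6 has {1,2,3,4,5,7,8}; col 3 has {1,2,3,5,7,8,9}; box has {1,2,3,4,5,8,9} → only 6 remains.
R6C5 = 9: row 6 has {1,2,3,4,5,6,7,8}; col 5 has {1,2,3,4,5,7,8}; box has {1,2,3,4,5,6,7,8} → only 9 remains.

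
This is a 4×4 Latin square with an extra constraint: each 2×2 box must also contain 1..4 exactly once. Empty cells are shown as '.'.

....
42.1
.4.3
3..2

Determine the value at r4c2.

r1c1 = 1: row 1 has {}; col 1 has {3,4}; box has {2,4} → only 1 remains.
r1c2 = 3: row 1 has {1}; col 2 has {2,4}; box has {1,2,4} → only 3 remains.
r1c4 = 4: row 1 has {1,3}; col 4 has {1,2,3}; box has {1} → only 4 remains.
r2c3 = 3: row 2 has {1,2,4}; col 3 has {}; box has {1,4} → only 3 remains.
r3c1 = 2: row 3 has {3,4}; col 1 has {1,3,4}; box has {3,4} → only 2 remains.
r3c3 = 1: row 3 has {2,3,4}; col 3 has {3}; box has {2,3} → only 1 remains.
r4c2 = 1: row 4 has {2,3}; col 2 has {2,3,4}; box has {2,3,4} → only 1 remains.

1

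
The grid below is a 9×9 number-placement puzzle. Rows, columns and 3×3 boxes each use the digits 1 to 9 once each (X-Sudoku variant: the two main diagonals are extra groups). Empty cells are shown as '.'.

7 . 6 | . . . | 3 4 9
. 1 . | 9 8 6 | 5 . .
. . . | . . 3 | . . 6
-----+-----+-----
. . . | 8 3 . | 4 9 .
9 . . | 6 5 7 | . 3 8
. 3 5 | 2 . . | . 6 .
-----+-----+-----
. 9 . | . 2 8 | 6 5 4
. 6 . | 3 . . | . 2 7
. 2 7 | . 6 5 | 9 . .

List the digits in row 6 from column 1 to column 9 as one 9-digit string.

835294761

R1C5 = 1: row 1 has {3,4,6,7,9}; col 5 has {2,3,5,6,8}; box has {3,6,8,9} → only 1 remains.
R1C6 = 2: row 1 has {1,3,4,6,7,9}; col 6 has {3,5,6,7,8}; box has {1,3,6,8,9} → only 2 remains.
R2C8 = 7: row 2 has {1,5,6,8,9}; col 8 has {2,3,4,5,6,9}; box has {3,4,5,6,9}; anti-diagonal has {2,5,6,9} → only 7 remains.
R2C9 = 2: row 2 has {1,5,6,7,8,9}; col 9 has {4,6,7,8,9}; box has {3,4,5,6,7,9} → only 2 remains.
R4C2 = 7: row 4 has {3,4,8,9}; col 2 has {1,2,3,6,9}; box has {3,5,9} → only 7 remains.
R4C6 = 1: row 4 has {3,4,7,8,9}; col 6 has {2,3,5,6,7,8}; box has {2,3,5,6,7,8}; anti-diagonal has {2,5,6,7,9} → only 1 remains.
R4C9 = 5: row 4 has {1,3,4,7,8,9}; col 9 has {2,4,6,7,8,9}; box has {3,4,6,8,9} → only 5 remains.
R5C2 = 4: row 5 has {3,5,6,7,8,9}; col 2 has {1,2,3,6,7,9}; box has {3,5,7,9} → only 4 remains.
R6C9 = 1: row 6 has {2,3,5,6}; col 9 has {2,4,5,6,7,8,9}; box has {3,4,5,6,8,9} → only 1 remains.
R7C3 = 3: row 7 has {2,4,5,6,8,9}; col 3 has {5,6,7}; box has {2,6,7,9}; anti-diagonal has {1,2,5,6,7,9} → only 3 remains.
R9C9 = 3: row 9 has {2,5,6,7,9}; col 9 has {1,2,4,5,6,7,8,9}; box has {2,4,5,6,7,9}; main diagonal has {1,2,5,6,7,8} → only 3 remains.
R1C4 = 5: row 1 has {1,2,3,4,6,7,9}; col 4 has {2,3,6,8,9}; box has {1,2,3,6,8,9} → only 5 remains.
R2C3 = 4: row 2 has {1,2,5,6,7,8,9}; col 3 has {3,5,6,7}; box has {1,6,7} → only 4 remains.
R3C3 = 9: row 3 has {3,6}; col 3 has {3,4,5,6,7}; box has {1,4,6,7}; main diagonal has {1,2,3,5,6,7,8} → only 9 remains.
R3C7 = 8: row 3 has {3,6,9}; col 7 has {3,4,5,6,9}; box has {2,3,4,5,6,7,9}; anti-diagonal has {1,2,3,5,6,7,9} → only 8 remains.
R3C8 = 1: row 3 has {3,6,8,9}; col 8 has {2,3,4,5,6,7,9}; box has {2,3,4,5,6,7,8,9} → only 1 remains.
R4C3 = 2: row 4 has {1,3,4,5,7,8,9}; col 3 has {3,4,5,6,7,9}; box has {3,4,5,7,9} → only 2 remains.
R5C3 = 1: row 5 has {3,4,5,6,7,8,9}; col 3 has {2,3,4,5,6,7,9}; box has {2,3,4,5,7,9} → only 1 remains.
R5C7 = 2: row 5 has {1,3,4,5,6,7,8,9}; col 7 has {3,4,5,6,8,9}; box has {1,3,4,5,6,8,9} → only 2 remains.
R6C1 = 8: row 6 has {1,2,3,5,6}; col 1 has {7,9}; box has {1,2,3,4,5,7,9} → only 8 remains.
R6C6 = 4: row 6 has {1,2,3,5,6,8}; col 6 has {1,2,3,5,6,7,8}; box has {1,2,3,5,6,7,8}; main diagonal has {1,2,3,5,6,7,8,9} → only 4 remains.
R6C7 = 7: row 6 has {1,2,3,4,5,6,8}; col 7 has {2,3,4,5,6,8,9}; box has {1,2,3,4,5,6,8,9} → only 7 remains.
R7C1 = 1: row 7 has {2,3,4,5,6,8,9}; col 1 has {7,8,9}; box has {2,3,6,7,9} → only 1 remains.
R7C4 = 7: row 7 has {1,2,3,4,5,6,8,9}; col 4 has {2,3,5,6,8,9}; box has {2,3,5,6,8} → only 7 remains.
R8C3 = 8: row 8 has {2,3,6,7}; col 3 has {1,2,3,4,5,6,7,9}; box has {1,2,3,6,7,9} → only 8 remains.
R8C6 = 9: row 8 has {2,3,6,7,8}; col 6 has {1,2,3,4,5,6,7,8}; box has {2,3,5,6,7,8} → only 9 remains.
R8C7 = 1: row 8 has {2,3,6,7,8,9}; col 7 has {2,3,4,5,6,7,8,9}; box has {2,3,4,5,6,7,9} → only 1 remains.
R9C1 = 4: row 9 has {2,3,5,6,7,9}; col 1 has {1,7,8,9}; box has {1,2,3,6,7,8,9}; anti-diagonal has {1,2,3,5,6,7,8,9} → only 4 remains.
R9C4 = 1: row 9 has {2,3,4,5,6,7,9}; col 4 has {2,3,5,6,7,8,9}; box has {2,3,5,6,7,8,9} → only 1 remains.
R9C8 = 8: row 9 has {1,2,3,4,5,6,7,9}; col 8 has {1,2,3,4,5,6,7,9}; box has {1,2,3,4,5,6,7,9} → only 8 remains.
R1C2 = 8: row 1 has {1,2,3,4,5,6,7,9}; col 2 has {1,2,3,4,6,7,9}; box has {1,4,6,7,9} → only 8 remains.
R2C1 = 3: row 2 has {1,2,4,5,6,7,8,9}; col 1 has {1,4,7,8,9}; box has {1,4,6,7,8,9} → only 3 remains.
R3C2 = 5: row 3 has {1,3,6,8,9}; col 2 has {1,2,3,4,6,7,8,9}; box has {1,3,4,6,7,8,9} → only 5 remains.
R3C4 = 4: row 3 has {1,3,5,6,8,9}; col 4 has {1,2,3,5,6,7,8,9}; box has {1,2,3,5,6,8,9} → only 4 remains.
R3C5 = 7: row 3 has {1,3,4,5,6,8,9}; col 5 has {1,2,3,5,6,8}; box has {1,2,3,4,5,6,8,9} → only 7 remains.
R4C1 = 6: row 4 has {1,2,3,4,5,7,8,9}; col 1 has {1,3,4,7,8,9}; box has {1,2,3,4,5,7,8,9} → only 6 remains.
R6C5 = 9: row 6 has {1,2,3,4,5,6,7,8}; col 5 has {1,2,3,5,6,7,8}; box has {1,2,3,4,5,6,7,8} → only 9 remains.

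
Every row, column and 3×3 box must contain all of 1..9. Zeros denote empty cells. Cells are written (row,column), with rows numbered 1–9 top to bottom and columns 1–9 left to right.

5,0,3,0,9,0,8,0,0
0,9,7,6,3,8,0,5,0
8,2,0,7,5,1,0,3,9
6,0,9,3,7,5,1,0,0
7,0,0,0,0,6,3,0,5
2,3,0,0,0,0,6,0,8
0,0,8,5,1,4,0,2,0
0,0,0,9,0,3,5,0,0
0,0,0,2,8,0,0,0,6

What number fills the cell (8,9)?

(1,4) = 4 (sole candidate).
(1,6) = 2 (sole candidate).
(3,7) = 4 (sole candidate).
(4,8) = 4 (sole candidate).
(4,9) = 2 (sole candidate).
(5,8) = 9 (sole candidate).
(6,4) = 1 (sole candidate).
(6,5) = 4 (sole candidate).
(6,6) = 9 (sole candidate).
(6,8) = 7 (sole candidate).
(8,5) = 6 (sole candidate).
(9,6) = 7 (sole candidate).
(9,7) = 9 (sole candidate).
(9,8) = 1 (sole candidate).
(1,8) = 6 (sole candidate).
(2,7) = 2 (sole candidate).
(2,9) = 1 (sole candidate).
(3,3) = 6 (sole candidate).
(4,2) = 8 (sole candidate).
(5,4) = 8 (sole candidate).
(5,5) = 2 (sole candidate).
(6,3) = 5 (sole candidate).
(7,7) = 7 (sole candidate).
(7,9) = 3 (sole candidate).
(8,8) = 8 (sole candidate).
(8,9) = 4: row 8 has {3,5,6,8,9}; col 9 has {1,2,3,5,6,8,9}; box has {1,2,3,5,6,7,8,9} → only 4 remains.

4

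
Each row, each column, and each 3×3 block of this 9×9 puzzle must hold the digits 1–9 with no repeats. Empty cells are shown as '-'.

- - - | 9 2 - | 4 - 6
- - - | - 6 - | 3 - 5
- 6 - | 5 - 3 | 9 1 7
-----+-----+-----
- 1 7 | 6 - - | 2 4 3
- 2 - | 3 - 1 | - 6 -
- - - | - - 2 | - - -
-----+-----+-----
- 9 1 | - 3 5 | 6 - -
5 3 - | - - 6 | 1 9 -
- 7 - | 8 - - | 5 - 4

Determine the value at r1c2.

5

r1c8 = 8 (sole candidate).
r2c8 = 2 (sole candidate).
r7c8 = 7 (sole candidate).
r9c6 = 9 (sole candidate).
r9c8 = 3 (sole candidate).
r1c2 = 5: row 1 has {2,4,6,8,9}; col 2 has {1,2,3,6,7,9}; box has {6} → only 5 remains.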